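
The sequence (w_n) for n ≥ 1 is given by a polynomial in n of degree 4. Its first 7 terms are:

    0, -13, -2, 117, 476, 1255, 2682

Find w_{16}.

106065

1st diffs: -13, 11, 119, 359, 779, 1427.
2nd diffs: 24, 108, 240, 420, 648.
3rd diffs: 84, 132, 180, 228.
4th diffs: 48, 48, 48 (constant).
Newton forward-difference form: w_n = (-13)·C(n-1,1) + 24·C(n-1,2) + 84·C(n-1,3) + 48·C(n-1,4).
At n = 16: n-1 = 15, so w_{16} = -195 + 2520 + 38220 + 65520 = 106065.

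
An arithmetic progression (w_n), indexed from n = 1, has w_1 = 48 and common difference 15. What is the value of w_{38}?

w_n = 48 + (n - 1)·15.
w_{38} = 48 + 37·15 = 603.

603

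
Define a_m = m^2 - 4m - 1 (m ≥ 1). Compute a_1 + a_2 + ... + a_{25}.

4200

Over m = 1..25: Σm = 325, Σm² = 5525.
Total = (1)·5525 + (-4)·325 + (-1)·25 = 4200.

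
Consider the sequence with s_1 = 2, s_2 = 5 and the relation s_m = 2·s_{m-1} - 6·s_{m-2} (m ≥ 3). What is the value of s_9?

s_3 = -2;  s_4 = -34;  s_5 = -56;  s_6 = 92;  s_7 = 520;  s_8 = 488;  s_9 = -2144.

-2144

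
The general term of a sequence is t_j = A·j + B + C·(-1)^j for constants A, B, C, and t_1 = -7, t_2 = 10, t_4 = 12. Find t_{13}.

5

At j = 1, 2, 4: A + B - C = -7; 2A + B + C = 10; 4A + B + C = 12.
Subtracting the first from the second: A + 2C = 17.
Subtracting the second from the third: 2A = 2.
Solving: C = 8, A = 1, then B = 0.
Hence t_{13} = 1·13 + 0 + 8·(-1) = 5.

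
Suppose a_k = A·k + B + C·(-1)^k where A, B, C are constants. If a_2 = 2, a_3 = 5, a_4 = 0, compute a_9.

Plug in k = 2, 3, 4: 2A + B + C = 2; 3A + B - C = 5; 4A + B + C = 0.
Subtracting the first from the second: A - 2C = 3.
Subtracting the second from the third: A + 2C = -5.
Solving: C = -2, A = -1, then B = 6.
So a_k = -1·k + 6 + (-2)·(-1)^k; at k=9 this is -1.

-1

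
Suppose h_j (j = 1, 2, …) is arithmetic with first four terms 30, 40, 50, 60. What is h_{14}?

160

Common difference d = 10.
h_j = 30 + (j - 1)·10.
h_{14} = 30 + 13·10 = 160.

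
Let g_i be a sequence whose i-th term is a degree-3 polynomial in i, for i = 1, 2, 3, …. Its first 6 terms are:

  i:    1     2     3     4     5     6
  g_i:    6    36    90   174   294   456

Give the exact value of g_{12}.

1st diffs: 30, 54, 84, 120, 162.
2nd diffs: 24, 30, 36, 42.
3rd diffs: 6, 6, 6 (constant).
Newton forward-difference form: g_i = 6 + 30·C(i-1,1) + 24·C(i-1,2) + 6·C(i-1,3).
At i = 12: i-1 = 11, so g_{12} = 6 + 330 + 1320 + 990 = 2646.

2646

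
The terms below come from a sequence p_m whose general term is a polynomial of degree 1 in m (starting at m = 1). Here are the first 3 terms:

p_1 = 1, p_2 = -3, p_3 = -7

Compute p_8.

1st diffs: -4, -4 (constant).
So p_m = -4m + 5.
Evaluating at m = 8 gives p_8 = -27.

-27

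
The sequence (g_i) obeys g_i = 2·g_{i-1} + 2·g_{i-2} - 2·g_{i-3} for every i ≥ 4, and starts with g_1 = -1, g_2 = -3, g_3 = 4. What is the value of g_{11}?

Compute successive terms:
g_4 = 4; g_5 = 22; g_6 = 44; g_7 = 124; g_8 = 292; g_9 = 744; g_{10} = 1824; g_{11} = 4552.

4552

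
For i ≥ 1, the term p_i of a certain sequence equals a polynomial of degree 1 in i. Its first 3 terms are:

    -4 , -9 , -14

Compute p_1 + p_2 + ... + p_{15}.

-585

1st diffs: -5, -5 (constant).
So p_i = -5i + 1.
Continuing: …, -19, -24, -29, -34, …, p_{15} = -74.
Summing i = 1..15 (15 terms) gives -585.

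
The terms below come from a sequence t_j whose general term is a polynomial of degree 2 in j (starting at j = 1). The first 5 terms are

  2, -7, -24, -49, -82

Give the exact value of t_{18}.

1st diffs: -9, -17, -25, -33.
2nd diffs: -8, -8, -8 (constant).
So t_j = -4j^2 + 3j + 3.
Evaluating at j = 18 gives t_{18} = -1239.

-1239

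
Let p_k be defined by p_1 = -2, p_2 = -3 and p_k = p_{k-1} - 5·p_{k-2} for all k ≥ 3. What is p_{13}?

Compute successive terms:
p_3 = 7, p_4 = 22, p_5 = -13, …, p_{10} = -1938, p_{11} = -6173, p_{12} = 3517, p_{13} = 34382.

34382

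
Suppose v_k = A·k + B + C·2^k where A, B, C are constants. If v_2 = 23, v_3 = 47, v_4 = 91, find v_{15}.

163895

Plug in k = 2, 3, 4: 2A + B + 4C = 23; 3A + B + 8C = 47; 4A + B + 16C = 91.
Subtracting the first from the second: A + 4C = 24.
Subtracting the second from the third: A + 8C = 44.
Solving: C = 5, A = 4, then B = -5.
Therefore v_{15} = 60 + (-5) + 5·32768 = 163895.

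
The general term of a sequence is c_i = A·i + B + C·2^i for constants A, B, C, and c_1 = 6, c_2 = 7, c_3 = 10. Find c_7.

Plug in i = 1, 2, 3: A + B + 2C = 6; 2A + B + 4C = 7; 3A + B + 8C = 10.
Subtracting the first from the second: A + 2C = 1.
Subtracting the second from the third: A + 4C = 3.
Solving: C = 1, A = -1, then B = 5.
Therefore c_7 = -7 + 5 + 1·128 = 126.

126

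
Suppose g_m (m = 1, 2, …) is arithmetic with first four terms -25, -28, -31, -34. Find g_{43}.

-151

Common difference d = -3.
g_m = -25 + (m - 1)·(-3).
g_{43} = -25 + 42·(-3) = -151.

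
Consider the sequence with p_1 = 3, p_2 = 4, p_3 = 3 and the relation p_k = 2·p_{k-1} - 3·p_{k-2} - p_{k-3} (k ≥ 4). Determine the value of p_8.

Applying the relation repeatedly:
p_4 = -9;  p_5 = -31;  p_6 = -38;  p_7 = 26;  p_8 = 197.

197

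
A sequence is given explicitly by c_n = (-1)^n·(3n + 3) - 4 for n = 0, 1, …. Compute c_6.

17

(-1)^6 = 1; 3n + 3 at n=6 is 21; so c_6 = 17.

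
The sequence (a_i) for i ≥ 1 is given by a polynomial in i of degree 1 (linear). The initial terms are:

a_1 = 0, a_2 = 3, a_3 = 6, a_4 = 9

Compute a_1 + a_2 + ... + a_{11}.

1st diffs: 3, 3, 3 (constant).
So a_i = 3i - 3.
Continuing: …, 12, 15, 18, 21, …, a_{11} = 30.
Summing i = 1..11 (11 terms) gives 165.

165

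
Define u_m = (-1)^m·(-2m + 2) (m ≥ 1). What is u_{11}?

(-1)^11 = -1; -2m + 2 at m=11 is -20; so u_{11} = 20.

20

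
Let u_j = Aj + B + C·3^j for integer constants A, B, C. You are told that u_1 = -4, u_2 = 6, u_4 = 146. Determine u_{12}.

Write the equations: A + B + 3C = -4; 2A + B + 9C = 6; 4A + B + 81C = 146.
Subtracting the first from the second: A + 6C = 10.
Subtracting the second from the third: 2A + 72C = 140.
Solving: C = 2, A = -2, then B = -8.
Hence u_{12} = -2·12 + (-8) + 2·531441 = 1062850.

1062850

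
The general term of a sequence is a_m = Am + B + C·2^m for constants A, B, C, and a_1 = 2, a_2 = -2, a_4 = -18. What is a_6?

-70

Plug in m = 1, 2, 4: A + B + 2C = 2; 2A + B + 4C = -2; 4A + B + 16C = -18.
Subtracting the first from the second: A + 2C = -4.
Subtracting the second from the third: 2A + 12C = -16.
Solving: C = -1, A = -2, then B = 6.
Therefore a_6 = -12 + 6 + (-1)·64 = -70.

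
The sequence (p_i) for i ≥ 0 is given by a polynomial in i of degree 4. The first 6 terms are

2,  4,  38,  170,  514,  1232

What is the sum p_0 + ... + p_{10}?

1st diffs: 2, 34, 132, 344, 718.
2nd diffs: 32, 98, 212, 374.
3rd diffs: 66, 114, 162.
4th diffs: 48, 48 (constant).
So p_i = 2i^4 - i^3 + 5i^2 - 4i + 2.
Continuing: …, 2534, 4678, 7970, 12764, …, p_{10} = 19462.
Summing i = 0..10 (11 terms) gives 49368.

49368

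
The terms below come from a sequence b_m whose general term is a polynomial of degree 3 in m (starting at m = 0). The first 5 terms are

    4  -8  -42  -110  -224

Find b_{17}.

-11352

1st diffs: -12, -34, -68, -114.
2nd diffs: -22, -34, -46.
3rd diffs: -12, -12 (constant).
Newton forward-difference form: b_m = 4 + (-12)·C(m,1) + (-22)·C(m,2) + (-12)·C(m,3).
At m = 17: m = 17, so b_{17} = 4 - 204 - 2992 - 8160 = -11352.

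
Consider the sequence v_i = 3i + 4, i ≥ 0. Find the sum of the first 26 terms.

Over i = 0..25: Σi = 325.
Total = (3)·325 + (4)·26 = 1079.

1079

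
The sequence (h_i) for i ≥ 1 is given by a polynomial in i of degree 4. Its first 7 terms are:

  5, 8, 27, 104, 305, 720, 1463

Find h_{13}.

1st diffs: 3, 19, 77, 201, 415, 743.
2nd diffs: 16, 58, 124, 214, 328.
3rd diffs: 42, 66, 90, 114.
4th diffs: 24, 24, 24 (constant).
Newton forward-difference form: h_i = 5 + 3·C(i-1,1) + 16·C(i-1,2) + 42·C(i-1,3) + 24·C(i-1,4).
At i = 13: i-1 = 12, so h_{13} = 5 + 36 + 1056 + 9240 + 11880 = 22217.

22217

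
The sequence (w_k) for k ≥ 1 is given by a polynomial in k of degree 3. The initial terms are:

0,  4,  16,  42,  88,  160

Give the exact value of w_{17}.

4384

1st diffs: 4, 12, 26, 46, 72.
2nd diffs: 8, 14, 20, 26.
3rd diffs: 6, 6, 6 (constant).
Newton forward-difference form: w_k = 4·C(k-1,1) + 8·C(k-1,2) + 6·C(k-1,3).
At k = 17: k-1 = 16, so w_{17} = 64 + 960 + 3360 = 4384.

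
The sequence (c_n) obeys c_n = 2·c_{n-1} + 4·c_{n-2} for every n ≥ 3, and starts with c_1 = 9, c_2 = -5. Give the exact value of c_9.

16512

Iterate the recurrence:
c_3 = 26;  c_4 = 32;  c_5 = 168;  c_6 = 464;  c_7 = 1600;  c_8 = 5056;  c_9 = 16512.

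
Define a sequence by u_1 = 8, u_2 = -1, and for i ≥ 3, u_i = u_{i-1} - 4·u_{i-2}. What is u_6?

219

Iterate the recurrence:
u_3 = -33; u_4 = -29; u_5 = 103; u_6 = 219.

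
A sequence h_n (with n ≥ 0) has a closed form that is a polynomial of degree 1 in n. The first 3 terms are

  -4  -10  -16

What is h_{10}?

1st diffs: -6, -6 (constant).
So h_n = -6n - 4.
Evaluating at n = 10 gives h_{10} = -64.

-64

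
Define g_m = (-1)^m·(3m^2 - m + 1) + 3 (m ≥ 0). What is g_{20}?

1184

(-1)^20 = 1; 3m^2 - m + 1 at m=20 is 1181; so g_{20} = 1184.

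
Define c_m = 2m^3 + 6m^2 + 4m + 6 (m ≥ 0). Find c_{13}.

c_{13} = 2·13^3 + 6·13^2 + 4·13 + 6 = 5466.

5466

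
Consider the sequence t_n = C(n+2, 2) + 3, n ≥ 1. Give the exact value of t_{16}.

C(18, 2) = 153, so t_{16} = 156.

156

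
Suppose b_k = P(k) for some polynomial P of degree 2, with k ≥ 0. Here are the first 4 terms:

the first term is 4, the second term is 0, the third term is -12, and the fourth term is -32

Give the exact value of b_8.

-252

1st diffs: -4, -12, -20.
2nd diffs: -8, -8 (constant).
So b_k = -4k^2 + 4.
Evaluating at k = 8 gives b_8 = -252.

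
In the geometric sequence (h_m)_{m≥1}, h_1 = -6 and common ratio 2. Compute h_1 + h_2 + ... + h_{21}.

h_m = (-6)·2^(m-1).
S = (-6)·(2^21 - 1)/(2 - 1) = (-6)·(2097152 - 1)/(1) = -12582906.

-12582906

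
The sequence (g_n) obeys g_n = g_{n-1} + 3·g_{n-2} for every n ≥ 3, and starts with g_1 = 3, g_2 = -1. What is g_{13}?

Step forward from the initial values:
g_3 = 8, g_4 = 5, g_5 = 29, …, g_{10} = 1445, g_{11} = 3413, g_{12} = 7748, g_{13} = 17987.

17987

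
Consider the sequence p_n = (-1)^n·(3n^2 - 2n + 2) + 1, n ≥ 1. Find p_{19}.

(-1)^19 = -1; 3n^2 - 2n + 2 at n=19 is 1047; so p_{19} = -1046.

-1046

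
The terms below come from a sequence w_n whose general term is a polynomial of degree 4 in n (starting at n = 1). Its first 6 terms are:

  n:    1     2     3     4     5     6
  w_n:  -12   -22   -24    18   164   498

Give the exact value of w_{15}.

1st diffs: -10, -2, 42, 146, 334.
2nd diffs: 8, 44, 104, 188.
3rd diffs: 36, 60, 84.
4th diffs: 24, 24 (constant).
So w_n = n^4 - 4n^3 + 3n^2 - 6n - 6.
Evaluating at n = 15 gives w_{15} = 37704.

37704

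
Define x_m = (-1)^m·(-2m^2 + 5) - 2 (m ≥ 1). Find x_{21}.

(-1)^21 = -1; -2m^2 + 5 at m=21 is -877; so x_{21} = 875.

875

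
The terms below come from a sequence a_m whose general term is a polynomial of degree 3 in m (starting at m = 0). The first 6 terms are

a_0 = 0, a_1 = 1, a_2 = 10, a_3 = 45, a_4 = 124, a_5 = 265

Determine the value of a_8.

1st diffs: 1, 9, 35, 79, 141.
2nd diffs: 8, 26, 44, 62.
3rd diffs: 18, 18, 18 (constant).
So a_m = 3m^3 - 5m^2 + 3m.
Evaluating at m = 8 gives a_8 = 1240.

1240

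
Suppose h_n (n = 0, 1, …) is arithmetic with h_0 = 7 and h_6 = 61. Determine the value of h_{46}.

421

Common difference d = (61 - 7) / (6 - 0) = 9.
h_n = 7 + (n - 0)·9.
h_{46} = 7 + 46·9 = 421.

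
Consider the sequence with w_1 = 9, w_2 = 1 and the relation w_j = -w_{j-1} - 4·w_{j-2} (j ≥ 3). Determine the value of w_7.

Compute successive terms:
w_3 = -37;  w_4 = 33;  w_5 = 115;  w_6 = -247;  w_7 = -213.

-213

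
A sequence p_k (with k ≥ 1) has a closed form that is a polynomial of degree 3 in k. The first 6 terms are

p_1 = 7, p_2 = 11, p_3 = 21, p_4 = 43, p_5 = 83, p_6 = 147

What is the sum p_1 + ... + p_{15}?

11445

1st diffs: 4, 10, 22, 40, 64.
2nd diffs: 6, 12, 18, 24.
3rd diffs: 6, 6, 6 (constant).
So p_k = k^3 - 3k^2 + 6k + 3.
Continuing: …, 241, 371, 543, 763, …, p_{15} = 2793.
Summing k = 1..15 (15 terms) gives 11445.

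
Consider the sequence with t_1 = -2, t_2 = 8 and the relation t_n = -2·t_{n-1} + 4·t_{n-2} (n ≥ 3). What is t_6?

832

Applying the relation repeatedly:
t_3 = -24;  t_4 = 80;  t_5 = -256;  t_6 = 832.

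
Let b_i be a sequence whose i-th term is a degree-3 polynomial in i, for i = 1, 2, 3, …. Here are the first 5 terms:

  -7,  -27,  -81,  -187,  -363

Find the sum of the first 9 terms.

1st diffs: -20, -54, -106, -176.
2nd diffs: -34, -52, -70.
3rd diffs: -18, -18 (constant).
Newton forward-difference form: b_i = -7 + (-20)·C(i-1,1) + (-34)·C(i-1,2) + (-18)·C(i-1,3).
Continuing: -627, -997, -1491, -2127.
Summing i = 1..9 (9 terms) gives -5907.

-5907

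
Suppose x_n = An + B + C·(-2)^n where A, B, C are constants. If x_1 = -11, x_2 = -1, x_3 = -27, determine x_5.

Write the equations: A + B - 2C = -11; 2A + B + 4C = -1; 3A + B - 8C = -27.
Subtracting the first from the second: A + 6C = 10.
Subtracting the second from the third: A - 12C = -26.
Solving: C = 2, A = -2, then B = -5.
Hence x_5 = -2·5 + (-5) + 2·(-32) = -79.

-79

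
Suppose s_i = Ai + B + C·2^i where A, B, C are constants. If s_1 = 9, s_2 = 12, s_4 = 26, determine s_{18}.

262168

At i = 1, 2, 4: A + B + 2C = 9; 2A + B + 4C = 12; 4A + B + 16C = 26.
Subtracting the first from the second: A + 2C = 3.
Subtracting the second from the third: 2A + 12C = 14.
Solving: C = 1, A = 1, then B = 6.
Hence s_{18} = 1·18 + 6 + 1·262144 = 262168.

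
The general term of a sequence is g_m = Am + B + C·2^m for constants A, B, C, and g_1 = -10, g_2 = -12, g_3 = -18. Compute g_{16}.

-131048

Plug in m = 1, 2, 3: A + B + 2C = -10; 2A + B + 4C = -12; 3A + B + 8C = -18.
Subtracting the first from the second: A + 2C = -2.
Subtracting the second from the third: A + 4C = -6.
Solving: C = -2, A = 2, then B = -8.
Therefore g_{16} = 32 + (-8) + (-2)·65536 = -131048.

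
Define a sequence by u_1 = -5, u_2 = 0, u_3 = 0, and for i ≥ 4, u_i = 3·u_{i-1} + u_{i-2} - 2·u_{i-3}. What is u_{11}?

Applying the relation repeatedly:
u_4 = 10, u_5 = 30, u_6 = 100, u_7 = 310, u_8 = 970, u_9 = 3020, u_{10} = 9410, u_{11} = 29310.

29310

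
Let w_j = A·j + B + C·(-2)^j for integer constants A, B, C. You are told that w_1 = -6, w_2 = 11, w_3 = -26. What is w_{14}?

At j = 1, 2, 3: A + B - 2C = -6; 2A + B + 4C = 11; 3A + B - 8C = -26.
Subtracting the first from the second: A + 6C = 17.
Subtracting the second from the third: A - 12C = -37.
Solving: C = 3, A = -1, then B = 1.
So w_j = -1·j + 1 + 3·(-2)^j; at j=14 this is 49139.

49139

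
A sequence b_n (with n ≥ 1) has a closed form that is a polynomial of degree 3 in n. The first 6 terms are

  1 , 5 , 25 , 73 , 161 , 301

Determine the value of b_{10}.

1621

1st diffs: 4, 20, 48, 88, 140.
2nd diffs: 16, 28, 40, 52.
3rd diffs: 12, 12, 12 (constant).
Newton forward-difference form: b_n = 1 + 4·C(n-1,1) + 16·C(n-1,2) + 12·C(n-1,3).
At n = 10: n-1 = 9, so b_{10} = 1 + 36 + 576 + 1008 = 1621.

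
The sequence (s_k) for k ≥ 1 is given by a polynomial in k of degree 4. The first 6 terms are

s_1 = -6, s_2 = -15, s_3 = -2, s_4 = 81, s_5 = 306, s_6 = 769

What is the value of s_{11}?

1st diffs: -9, 13, 83, 225, 463.
2nd diffs: 22, 70, 142, 238.
3rd diffs: 48, 72, 96.
4th diffs: 24, 24 (constant).
So s_k = k^4 - 2k^3 - 2k^2 - 4k + 1.
Evaluating at k = 11 gives s_{11} = 11694.

11694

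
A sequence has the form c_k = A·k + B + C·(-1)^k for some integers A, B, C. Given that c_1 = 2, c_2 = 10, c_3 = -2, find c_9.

The three given values yield: A + B - C = 2; 2A + B + C = 10; 3A + B - C = -2.
Subtracting the first from the second: A + 2C = 8.
Subtracting the second from the third: A - 2C = -12.
Solving: C = 5, A = -2, then B = 9.
Hence c_9 = -2·9 + 9 + 5·(-1) = -14.

-14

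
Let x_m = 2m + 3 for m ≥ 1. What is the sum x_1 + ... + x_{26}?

Over m = 1..26: Σm = 351.
Total = (2)·351 + (3)·26 = 780.

780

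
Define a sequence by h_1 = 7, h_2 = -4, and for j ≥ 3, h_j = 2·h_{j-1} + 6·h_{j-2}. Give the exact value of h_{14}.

Compute successive terms:
h_3 = 34  h_4 = 44  h_5 = 292  …  h_{11} = 590368  h_{12} = 2148032  h_{13} = 7838272  h_{14} = 28564736.

28564736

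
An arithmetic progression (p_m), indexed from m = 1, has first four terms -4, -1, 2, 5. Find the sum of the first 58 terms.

4727

Common difference d = 3.
p_m = -4 + (m - 1)·3.
p_{58} = 167; S = 58·(-4 + 167)/2 = 4727.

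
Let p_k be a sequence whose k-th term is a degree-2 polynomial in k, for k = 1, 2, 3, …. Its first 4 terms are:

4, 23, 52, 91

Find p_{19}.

1st diffs: 19, 29, 39.
2nd diffs: 10, 10 (constant).
So p_k = 5k^2 + 4k - 5.
Evaluating at k = 19 gives p_{19} = 1876.

1876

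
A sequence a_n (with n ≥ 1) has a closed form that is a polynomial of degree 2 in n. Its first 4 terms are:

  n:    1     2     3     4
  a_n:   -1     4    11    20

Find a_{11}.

139

1st diffs: 5, 7, 9.
2nd diffs: 2, 2 (constant).
Newton forward-difference form: a_n = -1 + 5·C(n-1,1) + 2·C(n-1,2).
At n = 11: n-1 = 10, so a_{11} = -1 + 50 + 90 = 139.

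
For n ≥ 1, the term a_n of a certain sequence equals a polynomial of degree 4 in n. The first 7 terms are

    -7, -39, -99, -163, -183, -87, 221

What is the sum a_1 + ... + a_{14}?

1st diffs: -32, -60, -64, -20, 96, 308.
2nd diffs: -28, -4, 44, 116, 212.
3rd diffs: 24, 48, 72, 96.
4th diffs: 24, 24, 24 (constant).
Newton forward-difference form: a_n = -7 + (-32)·C(n-1,1) + (-28)·C(n-1,2) + 24·C(n-1,3) + 24·C(n-1,4).
Continuing: …, 861, 1977, 3737, 6333, …, a_{14} = 21417.
Summing n = 1..14 (14 terms) gives 58870.

58870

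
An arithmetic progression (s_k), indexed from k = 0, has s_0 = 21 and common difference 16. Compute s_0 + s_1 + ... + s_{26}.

s_k = 21 + (k - 0)·16.
s_{26} = 437; S = 27·(21 + 437)/2 = 6183.

6183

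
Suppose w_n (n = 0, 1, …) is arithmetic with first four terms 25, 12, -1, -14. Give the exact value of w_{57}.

-716

Common difference d = -13.
w_n = 25 + (n - 0)·(-13).
w_{57} = 25 + 57·(-13) = -716.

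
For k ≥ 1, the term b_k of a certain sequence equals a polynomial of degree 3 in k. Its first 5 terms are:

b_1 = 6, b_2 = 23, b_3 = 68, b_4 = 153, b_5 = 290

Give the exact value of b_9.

1st diffs: 17, 45, 85, 137.
2nd diffs: 28, 40, 52.
3rd diffs: 12, 12 (constant).
Newton forward-difference form: b_k = 6 + 17·C(k-1,1) + 28·C(k-1,2) + 12·C(k-1,3).
At k = 9: k-1 = 8, so b_9 = 6 + 136 + 784 + 672 = 1598.

1598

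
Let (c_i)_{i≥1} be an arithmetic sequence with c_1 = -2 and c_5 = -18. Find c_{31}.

Common difference d = (-18 - (-2)) / (5 - 1) = -4.
c_i = -2 + (i - 1)·(-4).
c_{31} = -2 + 30·(-4) = -122.

-122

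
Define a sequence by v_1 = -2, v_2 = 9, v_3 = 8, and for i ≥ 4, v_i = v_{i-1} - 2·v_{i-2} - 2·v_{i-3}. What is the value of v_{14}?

Iterate the recurrence:
v_4 = -6; v_5 = -40; v_6 = -44; …; v_{11} = -1168; v_{12} = -944; v_{13} = 2032; v_{14} = 6256.

6256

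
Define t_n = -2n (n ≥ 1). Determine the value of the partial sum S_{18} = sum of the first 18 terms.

-342

Over n = 1..18: Σn = 171.
Total = (-2)·171 = -342.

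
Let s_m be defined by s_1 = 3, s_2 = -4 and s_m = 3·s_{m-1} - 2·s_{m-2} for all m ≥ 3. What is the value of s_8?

Step forward from the initial values:
s_3 = -18, s_4 = -46, s_5 = -102, s_6 = -214, s_7 = -438, s_8 = -886.
(Characteristic roots are 2 and 1.)

-886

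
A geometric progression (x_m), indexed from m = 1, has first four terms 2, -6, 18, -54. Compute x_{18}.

Common ratio r = -3.
x_m = 2·(-3)^(m-1).
x_{18} = 2·(-3)^17 = -258280326.

-258280326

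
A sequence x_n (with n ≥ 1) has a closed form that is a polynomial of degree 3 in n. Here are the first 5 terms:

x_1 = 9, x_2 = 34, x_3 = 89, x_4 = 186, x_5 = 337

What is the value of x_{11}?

1st diffs: 25, 55, 97, 151.
2nd diffs: 30, 42, 54.
3rd diffs: 12, 12 (constant).
Newton forward-difference form: x_n = 9 + 25·C(n-1,1) + 30·C(n-1,2) + 12·C(n-1,3).
At n = 11: n-1 = 10, so x_{11} = 9 + 250 + 1350 + 1440 = 3049.

3049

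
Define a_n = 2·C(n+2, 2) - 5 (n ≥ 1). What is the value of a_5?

C(7, 2) = 21, so a_5 = 37.

37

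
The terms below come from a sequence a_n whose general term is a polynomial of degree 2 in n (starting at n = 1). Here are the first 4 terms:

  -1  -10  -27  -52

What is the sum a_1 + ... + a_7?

1st diffs: -9, -17, -25.
2nd diffs: -8, -8 (constant).
Newton forward-difference form: a_n = -1 + (-9)·C(n-1,1) + (-8)·C(n-1,2).
Continuing: -85, -126, -175.
Summing n = 1..7 (7 terms) gives -476.

-476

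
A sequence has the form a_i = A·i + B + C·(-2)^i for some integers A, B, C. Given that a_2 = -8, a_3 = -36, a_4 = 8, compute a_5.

-92

At i = 2, 3, 4: 2A + B + 4C = -8; 3A + B - 8C = -36; 4A + B + 16C = 8.
Subtracting the first from the second: A - 12C = -28.
Subtracting the second from the third: A + 24C = 44.
Solving: C = 2, A = -4, then B = -8.
Therefore a_5 = -20 + (-8) + 2·(-32) = -92.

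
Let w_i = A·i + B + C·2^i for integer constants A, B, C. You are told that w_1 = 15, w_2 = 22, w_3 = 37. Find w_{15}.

The three given values yield: A + B + 2C = 15; 2A + B + 4C = 22; 3A + B + 8C = 37.
Subtracting the first from the second: A + 2C = 7.
Subtracting the second from the third: A + 4C = 15.
Solving: C = 4, A = -1, then B = 8.
Therefore w_{15} = -15 + 8 + 4·32768 = 131065.

131065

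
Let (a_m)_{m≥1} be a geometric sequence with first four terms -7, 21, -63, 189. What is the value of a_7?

Common ratio r = -3.
a_m = (-7)·(-3)^(m-1).
a_7 = (-7)·(-3)^6 = -5103.

-5103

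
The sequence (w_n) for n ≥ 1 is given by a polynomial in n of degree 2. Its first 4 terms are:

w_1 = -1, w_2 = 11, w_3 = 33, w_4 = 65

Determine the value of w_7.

1st diffs: 12, 22, 32.
2nd diffs: 10, 10 (constant).
Newton forward-difference form: w_n = -1 + 12·C(n-1,1) + 10·C(n-1,2).
At n = 7: n-1 = 6, so w_7 = -1 + 72 + 150 = 221.

221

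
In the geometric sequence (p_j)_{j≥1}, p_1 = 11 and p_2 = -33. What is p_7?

Common ratio r = -3.
p_j = 11·(-3)^(j-1).
p_7 = 11·(-3)^6 = 8019.

8019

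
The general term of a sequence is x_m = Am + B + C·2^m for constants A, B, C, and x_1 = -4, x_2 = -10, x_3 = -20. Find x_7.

Plug in m = 1, 2, 3: A + B + 2C = -4; 2A + B + 4C = -10; 3A + B + 8C = -20.
Subtracting the first from the second: A + 2C = -6.
Subtracting the second from the third: A + 4C = -10.
Solving: C = -2, A = -2, then B = 2.
Therefore x_7 = -14 + 2 + (-2)·128 = -268.

-268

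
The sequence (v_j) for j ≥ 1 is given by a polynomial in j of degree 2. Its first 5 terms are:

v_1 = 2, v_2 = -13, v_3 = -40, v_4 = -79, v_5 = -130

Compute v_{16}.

1st diffs: -15, -27, -39, -51.
2nd diffs: -12, -12, -12 (constant).
Newton forward-difference form: v_j = 2 + (-15)·C(j-1,1) + (-12)·C(j-1,2).
At j = 16: j-1 = 15, so v_{16} = 2 - 225 - 1260 = -1483.

-1483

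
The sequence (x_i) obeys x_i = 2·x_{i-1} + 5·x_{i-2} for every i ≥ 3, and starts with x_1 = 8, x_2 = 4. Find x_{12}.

2619156

Applying the relation repeatedly:
x_3 = 48; x_4 = 116; x_5 = 472; x_6 = 1524; x_7 = 5408; x_8 = 18436; x_9 = 63912; x_{10} = 220004; x_{11} = 759568; x_{12} = 2619156.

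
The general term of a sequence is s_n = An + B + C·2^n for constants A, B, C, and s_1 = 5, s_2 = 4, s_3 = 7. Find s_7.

At n = 1, 2, 3: A + B + 2C = 5; 2A + B + 4C = 4; 3A + B + 8C = 7.
Subtracting the first from the second: A + 2C = -1.
Subtracting the second from the third: A + 4C = 3.
Solving: C = 2, A = -5, then B = 6.
Hence s_7 = -5·7 + 6 + 2·128 = 227.

227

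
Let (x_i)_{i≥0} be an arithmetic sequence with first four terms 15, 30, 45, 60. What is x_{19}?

Common difference d = 15.
x_i = 15 + (i - 0)·15.
x_{19} = 15 + 19·15 = 300.

300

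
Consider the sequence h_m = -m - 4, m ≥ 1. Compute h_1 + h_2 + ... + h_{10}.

Over m = 1..10: Σm = 55.
Total = (-1)·55 + (-4)·10 = -95.

-95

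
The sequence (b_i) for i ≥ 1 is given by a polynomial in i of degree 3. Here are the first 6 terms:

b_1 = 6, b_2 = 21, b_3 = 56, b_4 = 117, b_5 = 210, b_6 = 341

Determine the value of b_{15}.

4220

1st diffs: 15, 35, 61, 93, 131.
2nd diffs: 20, 26, 32, 38.
3rd diffs: 6, 6, 6 (constant).
So b_i = i^3 + 4i^2 - 4i + 5.
Evaluating at i = 15 gives b_{15} = 4220.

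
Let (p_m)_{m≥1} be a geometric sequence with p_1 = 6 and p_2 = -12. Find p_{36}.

-206158430208

Common ratio r = -2.
p_m = 6·(-2)^(m-1).
p_{36} = 6·(-2)^35 = -206158430208.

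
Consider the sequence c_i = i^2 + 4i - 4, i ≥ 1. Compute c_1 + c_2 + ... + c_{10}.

565

Over i = 1..10: Σi = 55, Σi² = 385.
Total = (1)·385 + (4)·55 + (-4)·10 = 565.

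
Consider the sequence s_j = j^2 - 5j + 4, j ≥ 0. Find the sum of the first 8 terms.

Over j = 0..7: Σj = 28, Σj² = 140.
Total = (1)·140 + (-5)·28 + (4)·8 = 32.

32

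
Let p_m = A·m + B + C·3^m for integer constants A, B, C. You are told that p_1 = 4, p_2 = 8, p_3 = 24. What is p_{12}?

Plug in m = 1, 2, 3: A + B + 3C = 4; 2A + B + 9C = 8; 3A + B + 27C = 24.
Subtracting the first from the second: A + 6C = 4.
Subtracting the second from the third: A + 18C = 16.
Solving: C = 1, A = -2, then B = 3.
Therefore p_{12} = -24 + 3 + 1·531441 = 531420.

531420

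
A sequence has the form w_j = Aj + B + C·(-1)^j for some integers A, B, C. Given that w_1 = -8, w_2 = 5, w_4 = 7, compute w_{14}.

Write the equations: A + B - C = -8; 2A + B + C = 5; 4A + B + C = 7.
Subtracting the first from the second: A + 2C = 13.
Subtracting the second from the third: 2A = 2.
Solving: C = 6, A = 1, then B = -3.
Therefore w_{14} = 14 + (-3) + 6·1 = 17.

17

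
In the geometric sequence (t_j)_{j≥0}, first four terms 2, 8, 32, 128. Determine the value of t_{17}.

Common ratio r = 4.
t_j = 2·4^(j-0).
t_{17} = 2·4^17 = 34359738368.

34359738368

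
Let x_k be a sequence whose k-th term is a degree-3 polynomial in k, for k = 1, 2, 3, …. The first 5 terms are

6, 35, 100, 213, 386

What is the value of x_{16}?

9681

1st diffs: 29, 65, 113, 173.
2nd diffs: 36, 48, 60.
3rd diffs: 12, 12 (constant).
Newton forward-difference form: x_k = 6 + 29·C(k-1,1) + 36·C(k-1,2) + 12·C(k-1,3).
At k = 16: k-1 = 15, so x_{16} = 6 + 435 + 3780 + 5460 = 9681.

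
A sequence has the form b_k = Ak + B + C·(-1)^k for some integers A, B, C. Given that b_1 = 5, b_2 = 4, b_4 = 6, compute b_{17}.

21

Write the equations: A + B - C = 5; 2A + B + C = 4; 4A + B + C = 6.
Subtracting the first from the second: A + 2C = -1.
Subtracting the second from the third: 2A = 2.
Solving: C = -1, A = 1, then B = 3.
Therefore b_{17} = 17 + 3 + (-1)·(-1) = 21.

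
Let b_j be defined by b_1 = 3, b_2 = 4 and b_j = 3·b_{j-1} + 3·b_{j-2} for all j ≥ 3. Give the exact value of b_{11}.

853416

Applying the relation repeatedly:
b_3 = 21  b_4 = 75  b_5 = 288  b_6 = 1089  b_7 = 4131  b_8 = 15660  b_9 = 59373  b_{10} = 225099  b_{11} = 853416.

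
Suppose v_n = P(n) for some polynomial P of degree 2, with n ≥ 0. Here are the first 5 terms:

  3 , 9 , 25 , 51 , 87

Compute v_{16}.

1299

1st diffs: 6, 16, 26, 36.
2nd diffs: 10, 10, 10 (constant).
Newton forward-difference form: v_n = 3 + 6·C(n,1) + 10·C(n,2).
At n = 16: n = 16, so v_{16} = 3 + 96 + 1200 = 1299.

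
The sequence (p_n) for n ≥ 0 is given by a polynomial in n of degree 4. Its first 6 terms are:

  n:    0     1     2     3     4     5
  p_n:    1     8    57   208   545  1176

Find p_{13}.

1st diffs: 7, 49, 151, 337, 631.
2nd diffs: 42, 102, 186, 294.
3rd diffs: 60, 84, 108.
4th diffs: 24, 24 (constant).
Newton forward-difference form: p_n = 1 + 7·C(n,1) + 42·C(n,2) + 60·C(n,3) + 24·C(n,4).
At n = 13: n = 13, so p_{13} = 1 + 91 + 3276 + 17160 + 17160 = 37688.

37688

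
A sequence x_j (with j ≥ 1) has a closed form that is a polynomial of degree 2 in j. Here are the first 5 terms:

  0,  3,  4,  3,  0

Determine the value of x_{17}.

-192

1st diffs: 3, 1, -1, -3.
2nd diffs: -2, -2, -2 (constant).
Newton forward-difference form: x_j = 3·C(j-1,1) + (-2)·C(j-1,2).
At j = 17: j-1 = 16, so x_{17} = 48 - 240 = -192.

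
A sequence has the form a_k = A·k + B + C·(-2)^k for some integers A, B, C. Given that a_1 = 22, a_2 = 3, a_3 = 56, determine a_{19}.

2097256

The three given values yield: A + B - 2C = 22; 2A + B + 4C = 3; 3A + B - 8C = 56.
Subtracting the first from the second: A + 6C = -19.
Subtracting the second from the third: A - 12C = 53.
Solving: C = -4, A = 5, then B = 9.
So a_k = 5·k + 9 + (-4)·(-2)^k; at k=19 this is 2097256.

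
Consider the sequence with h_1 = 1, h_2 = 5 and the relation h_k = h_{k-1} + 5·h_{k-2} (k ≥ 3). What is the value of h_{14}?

926285

Compute successive terms:
h_3 = 10  h_4 = 35  h_5 = 85  …  h_{11} = 42385  h_{12} = 119060  h_{13} = 330985  h_{14} = 926285.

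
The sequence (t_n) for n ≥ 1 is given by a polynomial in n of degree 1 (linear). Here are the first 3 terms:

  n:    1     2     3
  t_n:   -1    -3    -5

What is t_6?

-11

1st diffs: -2, -2 (constant).
So t_n = -2n + 1.
Evaluating at n = 6 gives t_6 = -11.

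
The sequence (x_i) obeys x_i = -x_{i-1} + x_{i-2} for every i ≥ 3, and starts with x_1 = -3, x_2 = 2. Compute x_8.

Compute successive terms:
x_3 = -5, x_4 = 7, x_5 = -12, x_6 = 19, x_7 = -31, x_8 = 50.

50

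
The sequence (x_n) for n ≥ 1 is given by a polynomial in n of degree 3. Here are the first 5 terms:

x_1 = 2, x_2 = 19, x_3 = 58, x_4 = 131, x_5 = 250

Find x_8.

1st diffs: 17, 39, 73, 119.
2nd diffs: 22, 34, 46.
3rd diffs: 12, 12 (constant).
So x_n = 2n^3 - n^2 + 6n - 5.
Evaluating at n = 8 gives x_8 = 1003.

1003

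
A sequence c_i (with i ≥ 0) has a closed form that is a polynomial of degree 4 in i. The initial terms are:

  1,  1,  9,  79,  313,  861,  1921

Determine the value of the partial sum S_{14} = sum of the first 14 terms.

153076

1st diffs: 0, 8, 70, 234, 548, 1060.
2nd diffs: 8, 62, 164, 314, 512.
3rd diffs: 54, 102, 150, 198.
4th diffs: 48, 48, 48 (constant).
Newton forward-difference form: c_i = 1 + 8·C(i,2) + 54·C(i,3) + 48·C(i,4).
Continuing: …, 3739, 6609, 10873, 16921, …, c_{13} = 50389.
Summing i = 0..13 (14 terms) gives 153076.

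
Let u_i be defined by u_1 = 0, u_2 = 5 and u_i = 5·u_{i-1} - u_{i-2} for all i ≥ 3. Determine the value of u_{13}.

u_3 = 25;  u_4 = 120;  u_5 = 575;  …;  u_{10} = 1451880;  u_{11} = 6956375;  u_{12} = 33329995;  u_{13} = 159693600.

159693600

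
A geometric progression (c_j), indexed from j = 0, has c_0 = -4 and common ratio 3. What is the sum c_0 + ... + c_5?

c_j = (-4)·3^(j-0).
S = (-4)·(3^6 - 1)/(3 - 1) = (-4)·(729 - 1)/(2) = -1456.

-1456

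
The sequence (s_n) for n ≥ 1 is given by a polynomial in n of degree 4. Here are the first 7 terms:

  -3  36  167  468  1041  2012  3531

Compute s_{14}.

1st diffs: 39, 131, 301, 573, 971, 1519.
2nd diffs: 92, 170, 272, 398, 548.
3rd diffs: 78, 102, 126, 150.
4th diffs: 24, 24, 24 (constant).
Newton forward-difference form: s_n = -3 + 39·C(n-1,1) + 92·C(n-1,2) + 78·C(n-1,3) + 24·C(n-1,4).
At n = 14: n-1 = 13, so s_{14} = -3 + 507 + 7176 + 22308 + 17160 = 47148.

47148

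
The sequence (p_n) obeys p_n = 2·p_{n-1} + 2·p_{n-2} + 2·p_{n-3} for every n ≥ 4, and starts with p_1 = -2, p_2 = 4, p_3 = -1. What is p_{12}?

Applying the relation repeatedly:
p_4 = 2; p_5 = 10; p_6 = 22; p_7 = 68; p_8 = 200; p_9 = 580; p_{10} = 1696; p_{11} = 4952; p_{12} = 14456.

14456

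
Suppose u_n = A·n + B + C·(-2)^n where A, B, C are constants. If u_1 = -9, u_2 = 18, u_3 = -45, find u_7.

-657

The three given values yield: A + B - 2C = -9; 2A + B + 4C = 18; 3A + B - 8C = -45.
Subtracting the first from the second: A + 6C = 27.
Subtracting the second from the third: A - 12C = -63.
Solving: C = 5, A = -3, then B = 4.
Hence u_7 = -3·7 + 4 + 5·(-128) = -657.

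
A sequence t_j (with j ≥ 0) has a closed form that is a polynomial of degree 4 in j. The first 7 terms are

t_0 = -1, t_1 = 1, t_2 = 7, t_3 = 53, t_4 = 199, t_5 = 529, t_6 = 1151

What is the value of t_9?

1st diffs: 2, 6, 46, 146, 330, 622.
2nd diffs: 4, 40, 100, 184, 292.
3rd diffs: 36, 60, 84, 108.
4th diffs: 24, 24, 24 (constant).
Newton forward-difference form: t_j = -1 + 2·C(j,1) + 4·C(j,2) + 36·C(j,3) + 24·C(j,4).
At j = 9: j = 9, so t_9 = -1 + 18 + 144 + 3024 + 3024 = 6209.

6209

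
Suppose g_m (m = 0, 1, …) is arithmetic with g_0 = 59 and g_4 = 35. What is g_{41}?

Common difference d = (35 - 59) / (4 - 0) = -6.
g_m = 59 + (m - 0)·(-6).
g_{41} = 59 + 41·(-6) = -187.

-187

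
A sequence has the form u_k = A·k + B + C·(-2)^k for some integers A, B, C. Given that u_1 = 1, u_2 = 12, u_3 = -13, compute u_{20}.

2097138

At k = 1, 2, 3: A + B - 2C = 1; 2A + B + 4C = 12; 3A + B - 8C = -13.
Subtracting the first from the second: A + 6C = 11.
Subtracting the second from the third: A - 12C = -25.
Solving: C = 2, A = -1, then B = 6.
Therefore u_{20} = -20 + 6 + 2·1048576 = 2097138.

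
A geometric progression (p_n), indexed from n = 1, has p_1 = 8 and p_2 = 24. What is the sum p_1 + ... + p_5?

Common ratio r = 3.
p_n = 8·3^(n-1).
S = 8·(3^5 - 1)/(3 - 1) = 8·(243 - 1)/(2) = 968.

968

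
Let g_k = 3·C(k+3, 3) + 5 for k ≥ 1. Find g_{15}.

2453

C(18, 3) = 816, so g_{15} = 2453.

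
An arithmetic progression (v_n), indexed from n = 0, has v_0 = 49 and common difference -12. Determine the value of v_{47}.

v_n = 49 + (n - 0)·(-12).
v_{47} = 49 + 47·(-12) = -515.

-515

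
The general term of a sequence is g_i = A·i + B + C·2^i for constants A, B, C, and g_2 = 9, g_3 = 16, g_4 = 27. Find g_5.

46

Plug in i = 2, 3, 4: 2A + B + 4C = 9; 3A + B + 8C = 16; 4A + B + 16C = 27.
Subtracting the first from the second: A + 4C = 7.
Subtracting the second from the third: A + 8C = 11.
Solving: C = 1, A = 3, then B = -1.
Hence g_5 = 3·5 + (-1) + 1·32 = 46.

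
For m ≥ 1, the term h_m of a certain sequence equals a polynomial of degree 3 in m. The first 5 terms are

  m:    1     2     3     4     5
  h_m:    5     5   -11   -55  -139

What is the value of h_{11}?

1st diffs: 0, -16, -44, -84.
2nd diffs: -16, -28, -40.
3rd diffs: -12, -12 (constant).
Newton forward-difference form: h_m = 5 + (-16)·C(m-1,2) + (-12)·C(m-1,3).
At m = 11: m-1 = 10, so h_{11} = 5 - 720 - 1440 = -2155.

-2155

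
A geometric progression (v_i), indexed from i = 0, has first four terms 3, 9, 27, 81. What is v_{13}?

4782969

Common ratio r = 3.
v_i = 3·3^(i-0).
v_{13} = 3·3^13 = 4782969.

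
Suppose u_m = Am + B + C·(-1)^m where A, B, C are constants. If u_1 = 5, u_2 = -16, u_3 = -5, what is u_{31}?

-145

Write the equations: A + B - C = 5; 2A + B + C = -16; 3A + B - C = -5.
Subtracting the first from the second: A + 2C = -21.
Subtracting the second from the third: A - 2C = 11.
Solving: C = -8, A = -5, then B = 2.
Therefore u_{31} = -155 + 2 + (-8)·(-1) = -145.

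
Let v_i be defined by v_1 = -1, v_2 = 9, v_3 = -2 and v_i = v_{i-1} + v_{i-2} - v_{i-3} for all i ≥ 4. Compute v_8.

Compute successive terms:
v_4 = 8  v_5 = -3  v_6 = 7  v_7 = -4  v_8 = 6.

6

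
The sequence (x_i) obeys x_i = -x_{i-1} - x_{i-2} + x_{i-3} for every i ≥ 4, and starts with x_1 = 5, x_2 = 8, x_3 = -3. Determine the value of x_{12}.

-100

x_4 = 0  x_5 = 11  x_6 = -14  x_7 = 3  x_8 = 22  x_9 = -39  x_{10} = 20  x_{11} = 41  x_{12} = -100.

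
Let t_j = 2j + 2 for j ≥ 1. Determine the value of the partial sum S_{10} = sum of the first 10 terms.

130

Over j = 1..10: Σj = 55.
Total = (2)·55 + (2)·10 = 130.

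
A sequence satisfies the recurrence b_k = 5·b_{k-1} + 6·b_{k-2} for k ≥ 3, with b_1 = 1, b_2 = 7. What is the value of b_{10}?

11517367

Applying the relation repeatedly:
b_3 = 41; b_4 = 247; b_5 = 1481; b_6 = 8887; b_7 = 53321; b_8 = 319927; b_9 = 1919561; b_{10} = 11517367.
(Characteristic roots are 6 and -1.)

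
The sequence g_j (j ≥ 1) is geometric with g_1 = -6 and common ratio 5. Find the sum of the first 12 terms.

g_j = (-6)·5^(j-1).
S = (-6)·(5^12 - 1)/(5 - 1) = (-6)·(244140625 - 1)/(4) = -366210936.

-366210936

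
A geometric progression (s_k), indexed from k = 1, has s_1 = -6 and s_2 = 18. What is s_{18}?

Common ratio r = -3.
s_k = (-6)·(-3)^(k-1).
s_{18} = (-6)·(-3)^17 = 774840978.

774840978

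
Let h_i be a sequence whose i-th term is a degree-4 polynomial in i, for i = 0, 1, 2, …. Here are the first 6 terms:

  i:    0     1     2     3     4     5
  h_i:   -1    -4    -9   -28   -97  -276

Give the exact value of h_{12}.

1st diffs: -3, -5, -19, -69, -179.
2nd diffs: -2, -14, -50, -110.
3rd diffs: -12, -36, -60.
4th diffs: -24, -24 (constant).
Newton forward-difference form: h_i = -1 + (-3)·C(i,1) + (-2)·C(i,2) + (-12)·C(i,3) + (-24)·C(i,4).
At i = 12: i = 12, so h_{12} = -1 - 36 - 132 - 2640 - 11880 = -14689.

-14689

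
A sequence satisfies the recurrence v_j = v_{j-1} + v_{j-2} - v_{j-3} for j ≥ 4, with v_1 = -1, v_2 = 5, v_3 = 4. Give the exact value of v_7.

Applying the relation repeatedly:
v_4 = 10; v_5 = 9; v_6 = 15; v_7 = 14.

14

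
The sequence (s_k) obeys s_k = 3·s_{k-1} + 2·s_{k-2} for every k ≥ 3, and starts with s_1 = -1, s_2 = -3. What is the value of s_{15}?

-45642179

Iterate the recurrence:
s_3 = -11; s_4 = -39; s_5 = -139; …; s_{12} = -1010295; s_{13} = -3598219; s_{14} = -12815247; s_{15} = -45642179.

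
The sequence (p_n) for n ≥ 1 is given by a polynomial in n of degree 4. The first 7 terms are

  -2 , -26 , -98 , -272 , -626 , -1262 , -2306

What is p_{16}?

1st diffs: -24, -72, -174, -354, -636, -1044.
2nd diffs: -48, -102, -180, -282, -408.
3rd diffs: -54, -78, -102, -126.
4th diffs: -24, -24, -24 (constant).
So p_n = -n^4 + n^3 - 5n^2 - n + 4.
Evaluating at n = 16 gives p_{16} = -62732.

-62732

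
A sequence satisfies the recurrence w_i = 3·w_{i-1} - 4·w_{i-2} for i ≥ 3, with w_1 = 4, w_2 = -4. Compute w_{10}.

1148

Compute successive terms:
w_3 = -28, w_4 = -68, w_5 = -92, w_6 = -4, w_7 = 356, w_8 = 1084, w_9 = 1828, w_{10} = 1148.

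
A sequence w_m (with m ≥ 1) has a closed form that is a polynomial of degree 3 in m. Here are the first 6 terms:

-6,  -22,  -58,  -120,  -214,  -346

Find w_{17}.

1st diffs: -16, -36, -62, -94, -132.
2nd diffs: -20, -26, -32, -38.
3rd diffs: -6, -6, -6 (constant).
Newton forward-difference form: w_m = -6 + (-16)·C(m-1,1) + (-20)·C(m-1,2) + (-6)·C(m-1,3).
At m = 17: m-1 = 16, so w_{17} = -6 - 256 - 2400 - 3360 = -6022.

-6022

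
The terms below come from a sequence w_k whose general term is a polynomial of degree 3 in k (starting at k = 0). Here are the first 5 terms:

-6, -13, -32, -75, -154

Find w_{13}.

1st diffs: -7, -19, -43, -79.
2nd diffs: -12, -24, -36.
3rd diffs: -12, -12 (constant).
Newton forward-difference form: w_k = -6 + (-7)·C(k,1) + (-12)·C(k,2) + (-12)·C(k,3).
At k = 13: k = 13, so w_{13} = -6 - 91 - 936 - 3432 = -4465.

-4465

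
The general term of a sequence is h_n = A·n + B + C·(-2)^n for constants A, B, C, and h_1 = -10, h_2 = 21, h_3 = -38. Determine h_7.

Write the equations: A + B - 2C = -10; 2A + B + 4C = 21; 3A + B - 8C = -38.
Subtracting the first from the second: A + 6C = 31.
Subtracting the second from the third: A - 12C = -59.
Solving: C = 5, A = 1, then B = -1.
Hence h_7 = 1·7 + (-1) + 5·(-128) = -634.

-634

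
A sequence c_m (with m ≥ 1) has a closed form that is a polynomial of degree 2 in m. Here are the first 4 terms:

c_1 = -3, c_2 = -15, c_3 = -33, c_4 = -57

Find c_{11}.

-393

1st diffs: -12, -18, -24.
2nd diffs: -6, -6 (constant).
Newton forward-difference form: c_m = -3 + (-12)·C(m-1,1) + (-6)·C(m-1,2).
At m = 11: m-1 = 10, so c_{11} = -3 - 120 - 270 = -393.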